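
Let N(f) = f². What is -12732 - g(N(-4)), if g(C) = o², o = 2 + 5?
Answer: -12781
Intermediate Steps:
o = 7
g(C) = 49 (g(C) = 7² = 49)
-12732 - g(N(-4)) = -12732 - 1*49 = -12732 - 49 = -12781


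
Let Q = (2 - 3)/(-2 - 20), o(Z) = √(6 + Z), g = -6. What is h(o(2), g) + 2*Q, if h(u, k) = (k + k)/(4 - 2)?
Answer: -65/11 ≈ -5.9091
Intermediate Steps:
Q = 1/22 (Q = -1/(-22) = -1*(-1/22) = 1/22 ≈ 0.045455)
h(u, k) = k (h(u, k) = (2*k)/2 = (2*k)*(½) = k)
h(o(2), g) + 2*Q = -6 + 2*(1/22) = -6 + 1/11 = -65/11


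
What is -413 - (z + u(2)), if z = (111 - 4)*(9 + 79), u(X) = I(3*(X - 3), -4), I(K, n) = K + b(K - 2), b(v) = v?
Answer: -9821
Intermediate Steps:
I(K, n) = -2 + 2*K (I(K, n) = K + (K - 2) = K + (-2 + K) = -2 + 2*K)
u(X) = -20 + 6*X (u(X) = -2 + 2*(3*(X - 3)) = -2 + 2*(3*(-3 + X)) = -2 + 2*(-9 + 3*X) = -2 + (-18 + 6*X) = -20 + 6*X)
z = 9416 (z = 107*88 = 9416)
-413 - (z + u(2)) = -413 - (9416 + (-20 + 6*2)) = -413 - (9416 + (-20 + 12)) = -413 - (9416 - 8) = -413 - 1*9408 = -413 - 9408 = -9821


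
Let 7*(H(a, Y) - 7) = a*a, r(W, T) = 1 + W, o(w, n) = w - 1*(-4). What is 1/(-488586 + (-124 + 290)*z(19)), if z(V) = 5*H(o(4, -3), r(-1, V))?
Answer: -7/3326312 ≈ -2.1044e-6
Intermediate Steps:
o(w, n) = 4 + w (o(w, n) = w + 4 = 4 + w)
H(a, Y) = 7 + a²/7 (H(a, Y) = 7 + (a*a)/7 = 7 + a²/7)
z(V) = 565/7 (z(V) = 5*(7 + (4 + 4)²/7) = 5*(7 + (⅐)*8²) = 5*(7 + (⅐)*64) = 5*(7 + 64/7) = 5*(113/7) = 565/7)
1/(-488586 + (-124 + 290)*z(19)) = 1/(-488586 + (-124 + 290)*(565/7)) = 1/(-488586 + 166*(565/7)) = 1/(-488586 + 93790/7) = 1/(-3326312/7) = -7/3326312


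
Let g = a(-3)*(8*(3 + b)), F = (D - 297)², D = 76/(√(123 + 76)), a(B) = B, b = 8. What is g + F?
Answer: 17506831/199 - 45144*√199/199 ≈ 84774.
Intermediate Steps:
D = 76*√199/199 (D = 76/(√199) = 76*(√199/199) = 76*√199/199 ≈ 5.3875)
F = (-297 + 76*√199/199)² (F = (76*√199/199 - 297)² = (-297 + 76*√199/199)² ≈ 85038.)
g = -264 (g = -24*(3 + 8) = -24*11 = -3*88 = -264)
g + F = -264 + (17559367/199 - 45144*√199/199) = 17506831/199 - 45144*√199/199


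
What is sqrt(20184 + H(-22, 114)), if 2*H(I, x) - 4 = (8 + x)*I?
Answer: 2*sqrt(4711) ≈ 137.27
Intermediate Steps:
H(I, x) = 2 + I*(8 + x)/2 (H(I, x) = 2 + ((8 + x)*I)/2 = 2 + (I*(8 + x))/2 = 2 + I*(8 + x)/2)
sqrt(20184 + H(-22, 114)) = sqrt(20184 + (2 + 4*(-22) + (1/2)*(-22)*114)) = sqrt(20184 + (2 - 88 - 1254)) = sqrt(20184 - 1340) = sqrt(18844) = 2*sqrt(4711)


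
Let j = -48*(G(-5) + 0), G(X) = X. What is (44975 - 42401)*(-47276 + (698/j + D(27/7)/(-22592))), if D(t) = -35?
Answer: -6872539150191/56480 ≈ -1.2168e+8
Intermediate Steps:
j = 240 (j = -48*(-5 + 0) = -48*(-5) = 240)
(44975 - 42401)*(-47276 + (698/j + D(27/7)/(-22592))) = (44975 - 42401)*(-47276 + (698/240 - 35/(-22592))) = 2574*(-47276 + (698*(1/240) - 35*(-1/22592))) = 2574*(-47276 + (349/120 + 35/22592)) = 2574*(-47276 + 986101/338880) = 2574*(-16019904779/338880) = -6872539150191/56480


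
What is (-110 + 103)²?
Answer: 49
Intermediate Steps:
(-110 + 103)² = (-7)² = 49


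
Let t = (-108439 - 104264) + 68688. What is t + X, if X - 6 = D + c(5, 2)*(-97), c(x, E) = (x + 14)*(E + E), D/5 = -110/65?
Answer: -1968063/13 ≈ -1.5139e+5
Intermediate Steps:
D = -110/13 (D = 5*(-110/65) = 5*(-110*1/65) = 5*(-22/13) = -110/13 ≈ -8.4615)
c(x, E) = 2*E*(14 + x) (c(x, E) = (14 + x)*(2*E) = 2*E*(14 + x))
t = -144015 (t = -212703 + 68688 = -144015)
X = -95868/13 (X = 6 + (-110/13 + (2*2*(14 + 5))*(-97)) = 6 + (-110/13 + (2*2*19)*(-97)) = 6 + (-110/13 + 76*(-97)) = 6 + (-110/13 - 7372) = 6 - 95946/13 = -95868/13 ≈ -7374.5)
t + X = -144015 - 95868/13 = -1968063/13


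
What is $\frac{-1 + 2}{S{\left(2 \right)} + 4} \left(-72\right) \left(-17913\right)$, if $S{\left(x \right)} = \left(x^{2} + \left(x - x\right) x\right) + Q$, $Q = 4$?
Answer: $107478$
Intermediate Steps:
$S{\left(x \right)} = 4 + x^{2}$ ($S{\left(x \right)} = \left(x^{2} + \left(x - x\right) x\right) + 4 = \left(x^{2} + 0 x\right) + 4 = \left(x^{2} + 0\right) + 4 = x^{2} + 4 = 4 + x^{2}$)
$\frac{-1 + 2}{S{\left(2 \right)} + 4} \left(-72\right) \left(-17913\right) = \frac{-1 + 2}{\left(4 + 2^{2}\right) + 4} \left(-72\right) \left(-17913\right) = 1 \frac{1}{\left(4 + 4\right) + 4} \left(-72\right) \left(-17913\right) = 1 \frac{1}{8 + 4} \left(-72\right) \left(-17913\right) = 1 \cdot \frac{1}{12} \left(-72\right) \left(-17913\right) = \frac{1}{12} \left(-72\right) \left(-17913\right) = \left(-6\right) \left(-17913\right) = 107478$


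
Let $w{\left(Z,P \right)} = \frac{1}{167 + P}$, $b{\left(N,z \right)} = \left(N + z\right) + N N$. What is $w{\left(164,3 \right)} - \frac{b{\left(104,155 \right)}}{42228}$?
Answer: $- \frac{54133}{211140} \approx -0.25638$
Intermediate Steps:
$b{\left(N,z \right)} = N + z + N^{2}$ ($b{\left(N,z \right)} = \left(N + z\right) + N^{2} = N + z + N^{2}$)
$w{\left(164,3 \right)} - \frac{b{\left(104,155 \right)}}{42228} = \frac{1}{167 + 3} - \frac{104 + 155 + 104^{2}}{42228} = \frac{1}{170} - \left(104 + 155 + 10816\right) \frac{1}{42228} = \frac{1}{170} - 11075 \cdot \frac{1}{42228} = \frac{1}{170} - \frac{11075}{42228} = - \frac{54133}{211140}$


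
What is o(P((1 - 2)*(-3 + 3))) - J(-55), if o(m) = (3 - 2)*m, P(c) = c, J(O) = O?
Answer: 55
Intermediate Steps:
o(m) = m (o(m) = 1*m = m)
o(P((1 - 2)*(-3 + 3))) - J(-55) = (1 - 2)*(-3 + 3) - 1*(-55) = -1*0 + 55 = 0 + 55 = 55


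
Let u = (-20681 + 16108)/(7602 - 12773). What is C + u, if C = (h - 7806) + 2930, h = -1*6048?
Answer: -56483431/5171 ≈ -10923.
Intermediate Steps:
h = -6048
C = -10924 (C = (-6048 - 7806) + 2930 = -13854 + 2930 = -10924)
u = 4573/5171 (u = -4573/(-5171) = -4573*(-1/5171) = 4573/5171 ≈ 0.88435)
C + u = -10924 + 4573/5171 = -56483431/5171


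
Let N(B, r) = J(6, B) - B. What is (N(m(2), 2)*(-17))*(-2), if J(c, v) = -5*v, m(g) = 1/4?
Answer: -51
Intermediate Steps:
m(g) = ¼
N(B, r) = -6*B (N(B, r) = -5*B - B = -6*B)
(N(m(2), 2)*(-17))*(-2) = (-6*¼*(-17))*(-2) = -3/2*(-17)*(-2) = (51/2)*(-2) = -51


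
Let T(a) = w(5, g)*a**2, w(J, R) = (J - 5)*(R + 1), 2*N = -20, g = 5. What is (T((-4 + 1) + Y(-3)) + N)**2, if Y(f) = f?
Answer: 100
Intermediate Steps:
N = -10 (N = (1/2)*(-20) = -10)
w(J, R) = (1 + R)*(-5 + J) (w(J, R) = (-5 + J)*(1 + R) = (1 + R)*(-5 + J))
T(a) = 0 (T(a) = (-5 + 5 - 5*5 + 5*5)*a**2 = (-5 + 5 - 25 + 25)*a**2 = 0*a**2 = 0)
(T((-4 + 1) + Y(-3)) + N)**2 = (0 - 10)**2 = (-10)**2 = 100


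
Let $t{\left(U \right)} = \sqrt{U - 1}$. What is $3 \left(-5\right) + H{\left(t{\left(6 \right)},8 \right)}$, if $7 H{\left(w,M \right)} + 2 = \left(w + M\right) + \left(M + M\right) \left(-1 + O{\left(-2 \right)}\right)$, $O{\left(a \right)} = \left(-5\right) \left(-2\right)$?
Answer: $\frac{45}{7} + \frac{\sqrt{5}}{7} \approx 6.748$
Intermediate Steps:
$t{\left(U \right)} = \sqrt{-1 + U}$
$O{\left(a \right)} = 10$
$H{\left(w,M \right)} = - \frac{2}{7} + \frac{w}{7} + \frac{19 M}{7}$ ($H{\left(w,M \right)} = - \frac{2}{7} + \frac{\left(w + M\right) + \left(M + M\right) \left(-1 + 10\right)}{7} = - \frac{2}{7} + \frac{\left(M + w\right) + 2 M 9}{7} = - \frac{2}{7} + \frac{\left(M + w\right) + 18 M}{7} = - \frac{2}{7} + \frac{w + 19 M}{7} = - \frac{2}{7} + \left(\frac{w}{7} + \frac{19 M}{7}\right) = - \frac{2}{7} + \frac{w}{7} + \frac{19 M}{7}$)
$3 \left(-5\right) + H{\left(t{\left(6 \right)},8 \right)} = 3 \left(-5\right) + \left(- \frac{2}{7} + \frac{\sqrt{-1 + 6}}{7} + \frac{19}{7} \cdot 8\right) = -15 + \left(- \frac{2}{7} + \frac{\sqrt{5}}{7} + \frac{152}{7}\right) = -15 + \left(\frac{150}{7} + \frac{\sqrt{5}}{7}\right) = \frac{45}{7} + \frac{\sqrt{5}}{7}$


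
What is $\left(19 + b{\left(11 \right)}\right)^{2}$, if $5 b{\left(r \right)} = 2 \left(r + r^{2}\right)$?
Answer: $\frac{128881}{25} \approx 5155.2$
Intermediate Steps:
$b{\left(r \right)} = \frac{2 r}{5} + \frac{2 r^{2}}{5}$ ($b{\left(r \right)} = \frac{2 \left(r + r^{2}\right)}{5} = \frac{2 r + 2 r^{2}}{5} = \frac{2 r}{5} + \frac{2 r^{2}}{5}$)
$\left(19 + b{\left(11 \right)}\right)^{2} = \left(19 + \frac{2}{5} \cdot 11 \left(1 + 11\right)\right)^{2} = \left(19 + \frac{2}{5} \cdot 11 \cdot 12\right)^{2} = \left(19 + \frac{264}{5}\right)^{2} = \left(\frac{359}{5}\right)^{2} = \frac{128881}{25}$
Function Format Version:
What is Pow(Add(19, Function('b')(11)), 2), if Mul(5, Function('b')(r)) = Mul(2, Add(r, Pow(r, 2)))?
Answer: Rational(128881, 25) ≈ 5155.2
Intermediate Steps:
Function('b')(r) = Add(Mul(Rational(2, 5), r), Mul(Rational(2, 5), Pow(r, 2))) (Function('b')(r) = Mul(Rational(1, 5), Mul(2, Add(r, Pow(r, 2)))) = Mul(Rational(1, 5), Add(Mul(2, r), Mul(2, Pow(r, 2)))) = Add(Mul(Rational(2, 5), r), Mul(Rational(2, 5), Pow(r, 2))))
Pow(Add(19, Function('b')(11)), 2) = Pow(Add(19, Mul(Rational(2, 5), 11, Add(1, 11))), 2) = Pow(Add(19, Mul(Rational(2, 5), 11, 12)), 2) = Pow(Add(19, Rational(264, 5)), 2) = Pow(Rational(359, 5), 2) = Rational(128881, 25)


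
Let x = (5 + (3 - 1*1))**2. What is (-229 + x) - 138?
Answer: -318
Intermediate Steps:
x = 49 (x = (5 + (3 - 1))**2 = (5 + 2)**2 = 7**2 = 49)
(-229 + x) - 138 = (-229 + 49) - 138 = -180 - 138 = -318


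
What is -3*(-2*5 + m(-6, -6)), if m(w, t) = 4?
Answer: 18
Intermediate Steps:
-3*(-2*5 + m(-6, -6)) = -3*(-2*5 + 4) = -3*(-10 + 4) = -3*(-6) = 18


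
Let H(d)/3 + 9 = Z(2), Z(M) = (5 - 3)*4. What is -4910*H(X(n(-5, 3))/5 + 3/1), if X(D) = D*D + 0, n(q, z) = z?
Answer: 14730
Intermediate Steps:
Z(M) = 8 (Z(M) = 2*4 = 8)
X(D) = D² (X(D) = D² + 0 = D²)
H(d) = -3 (H(d) = -27 + 3*8 = -27 + 24 = -3)
-4910*H(X(n(-5, 3))/5 + 3/1) = -4910*(-3) = 14730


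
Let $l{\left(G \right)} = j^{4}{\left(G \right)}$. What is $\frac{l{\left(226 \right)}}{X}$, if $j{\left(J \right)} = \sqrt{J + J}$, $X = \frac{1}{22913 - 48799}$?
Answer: $-5288613344$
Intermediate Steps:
$X = - \frac{1}{25886}$ ($X = \frac{1}{-25886} = - \frac{1}{25886} \approx -3.8631 \cdot 10^{-5}$)
$j{\left(J \right)} = \sqrt{2} \sqrt{J}$ ($j{\left(J \right)} = \sqrt{2 J} = \sqrt{2} \sqrt{J}$)
$l{\left(G \right)} = 4 G^{2}$ ($l{\left(G \right)} = \left(\sqrt{2} \sqrt{G}\right)^{4} = 4 G^{2}$)
$\frac{l{\left(226 \right)}}{X} = \frac{4 \cdot 226^{2}}{- \frac{1}{25886}} = 4 \cdot 51076 \left(-25886\right) = 204304 \left(-25886\right) = -5288613344$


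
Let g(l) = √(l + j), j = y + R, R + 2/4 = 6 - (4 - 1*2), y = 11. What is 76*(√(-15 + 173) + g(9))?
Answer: 38*√94 + 76*√158 ≈ 1323.7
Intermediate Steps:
R = 7/2 (R = -½ + (6 - (4 - 1*2)) = -½ + (6 - (4 - 2)) = -½ + (6 - 1*2) = -½ + (6 - 2) = -½ + 4 = 7/2 ≈ 3.5000)
j = 29/2 (j = 11 + 7/2 = 29/2 ≈ 14.500)
g(l) = √(29/2 + l) (g(l) = √(l + 29/2) = √(29/2 + l))
76*(√(-15 + 173) + g(9)) = 76*(√(-15 + 173) + √(58 + 4*9)/2) = 76*(√158 + √(58 + 36)/2) = 76*(√158 + √94/2) = 38*√94 + 76*√158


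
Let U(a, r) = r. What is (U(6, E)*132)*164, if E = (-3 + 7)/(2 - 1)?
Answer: 86592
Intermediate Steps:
E = 4 (E = 4/1 = 4*1 = 4)
(U(6, E)*132)*164 = (4*132)*164 = 528*164 = 86592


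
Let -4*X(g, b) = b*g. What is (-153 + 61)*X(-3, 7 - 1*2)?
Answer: -345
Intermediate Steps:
X(g, b) = -b*g/4
(-153 + 61)*X(-3, 7 - 1*2) = (-153 + 61)*(-¼*(7 - 1*2)*(-3)) = -(-23)*(7 - 2)*(-3) = -(-23)*5*(-3) = -92*15/4 = -345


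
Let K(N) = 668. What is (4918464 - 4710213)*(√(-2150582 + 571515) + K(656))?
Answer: 139111668 + 208251*I*√1579067 ≈ 1.3911e+8 + 2.6169e+8*I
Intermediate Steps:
(4918464 - 4710213)*(√(-2150582 + 571515) + K(656)) = (4918464 - 4710213)*(√(-2150582 + 571515) + 668) = 208251*(√(-1579067) + 668) = 208251*(I*√1579067 + 668) = 208251*(668 + I*√1579067) = 139111668 + 208251*I*√1579067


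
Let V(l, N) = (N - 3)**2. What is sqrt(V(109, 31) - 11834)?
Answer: 5*I*sqrt(442) ≈ 105.12*I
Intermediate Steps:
V(l, N) = (-3 + N)**2
sqrt(V(109, 31) - 11834) = sqrt((-3 + 31)**2 - 11834) = sqrt(28**2 - 11834) = sqrt(784 - 11834) = sqrt(-11050) = 5*I*sqrt(442)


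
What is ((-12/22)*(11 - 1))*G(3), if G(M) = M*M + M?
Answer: -720/11 ≈ -65.455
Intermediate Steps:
G(M) = M + M² (G(M) = M² + M = M + M²)
((-12/22)*(11 - 1))*G(3) = ((-12/22)*(11 - 1))*(3*(1 + 3)) = (-12*1/22*10)*(3*4) = -6/11*10*12 = -60/11*12 = -720/11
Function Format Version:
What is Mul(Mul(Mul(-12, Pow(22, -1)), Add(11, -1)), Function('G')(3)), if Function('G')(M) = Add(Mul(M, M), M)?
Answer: Rational(-720, 11) ≈ -65.455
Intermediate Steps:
Function('G')(M) = Add(M, Pow(M, 2)) (Function('G')(M) = Add(Pow(M, 2), M) = Add(M, Pow(M, 2)))
Mul(Mul(Mul(-12, Pow(22, -1)), Add(11, -1)), Function('G')(3)) = Mul(Mul(Mul(-12, Pow(22, -1)), Add(11, -1)), Mul(3, Add(1, 3))) = Mul(Mul(Mul(-12, Rational(1, 22)), 10), Mul(3, 4)) = Mul(Mul(Rational(-6, 11), 10), 12) = Mul(Rational(-60, 11), 12) = Rational(-720, 11)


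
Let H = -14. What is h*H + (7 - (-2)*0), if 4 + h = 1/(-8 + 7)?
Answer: 77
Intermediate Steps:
h = -5 (h = -4 + 1/(-8 + 7) = -4 + 1/(-1) = -4 - 1 = -5)
h*H + (7 - (-2)*0) = -5*(-14) + (7 - (-2)*0) = 70 + (7 - 1*0) = 70 + (7 + 0) = 70 + 7 = 77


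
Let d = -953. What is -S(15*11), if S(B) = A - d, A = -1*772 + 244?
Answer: -425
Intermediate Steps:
A = -528 (A = -772 + 244 = -528)
S(B) = 425 (S(B) = -528 - 1*(-953) = -528 + 953 = 425)
-S(15*11) = -1*425 = -425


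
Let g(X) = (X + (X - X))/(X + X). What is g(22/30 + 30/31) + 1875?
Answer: 3751/2 ≈ 1875.5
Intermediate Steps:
g(X) = 1/2 (g(X) = (X + 0)/((2*X)) = X*(1/(2*X)) = 1/2)
g(22/30 + 30/31) + 1875 = 1/2 + 1875 = 3751/2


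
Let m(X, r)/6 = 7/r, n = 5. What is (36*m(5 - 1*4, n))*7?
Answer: 10584/5 ≈ 2116.8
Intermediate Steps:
m(X, r) = 42/r (m(X, r) = 6*(7/r) = 42/r)
(36*m(5 - 1*4, n))*7 = (36*(42/5))*7 = (1512/5)*7 = 10584/5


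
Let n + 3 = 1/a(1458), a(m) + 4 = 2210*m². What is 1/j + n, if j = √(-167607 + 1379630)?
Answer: -14093815307/4697938436 + √1212023/1212023 ≈ -2.9991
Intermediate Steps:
a(m) = -4 + 2210*m²
n = -14093815307/4697938436 (n = -3 + 1/(-4 + 2210*1458²) = -3 + 1/(-4 + 2210*2125764) = -3 + 1/(-4 + 4697938440) = -3 + 1/4697938436 = -14093815307/4697938436 ≈ -3.0000)
j = √1212023 ≈ 1100.9
1/j + n = 1/(√1212023) - 14093815307/4697938436 = √1212023/1212023 - 14093815307/4697938436 = -14093815307/4697938436 + √1212023/1212023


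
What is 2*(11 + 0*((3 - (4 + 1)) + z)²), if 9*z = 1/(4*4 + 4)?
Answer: 22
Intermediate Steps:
z = 1/180 (z = 1/(9*(4*4 + 4)) = 1/(9*(16 + 4)) = (⅑)/20 = (⅑)*(1/20) = 1/180 ≈ 0.0055556)
2*(11 + 0*((3 - (4 + 1)) + z)²) = 2*(11 + 0*((3 - (4 + 1)) + 1/180)²) = 2*(11 + 0*((3 - 1*5) + 1/180)²) = 2*(11 + 0*((3 - 5) + 1/180)²) = 2*(11 + 0*(-2 + 1/180)²) = 2*(11 + 0*(-359/180)²) = 2*(11 + 0*(128881/32400)) = 2*(11 + 0) = 2*11 = 22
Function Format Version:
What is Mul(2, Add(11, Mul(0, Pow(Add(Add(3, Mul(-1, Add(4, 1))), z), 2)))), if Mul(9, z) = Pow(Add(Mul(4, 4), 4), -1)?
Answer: 22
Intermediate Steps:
z = Rational(1, 180) (z = Mul(Rational(1, 9), Pow(Add(Mul(4, 4), 4), -1)) = Mul(Rational(1, 9), Pow(Add(16, 4), -1)) = Mul(Rational(1, 9), Pow(20, -1)) = Mul(Rational(1, 9), Rational(1, 20)) = Rational(1, 180) ≈ 0.0055556)
Mul(2, Add(11, Mul(0, Pow(Add(Add(3, Mul(-1, Add(4, 1))), z), 2)))) = Mul(2, Add(11, Mul(0, Pow(Add(Add(3, Mul(-1, Add(4, 1))), Rational(1, 180)), 2)))) = Mul(2, Add(11, Mul(0, Pow(Add(Add(3, Mul(-1, 5)), Rational(1, 180)), 2)))) = Mul(2, Add(11, Mul(0, Pow(Add(Add(3, -5), Rational(1, 180)), 2)))) = Mul(2, Add(11, Mul(0, Pow(Add(-2, Rational(1, 180)), 2)))) = Mul(2, Add(11, Mul(0, Pow(Rational(-359, 180), 2)))) = Mul(2, Add(11, Mul(0, Rational(128881, 32400)))) = Mul(2, Add(11, 0)) = Mul(2, 11) = 22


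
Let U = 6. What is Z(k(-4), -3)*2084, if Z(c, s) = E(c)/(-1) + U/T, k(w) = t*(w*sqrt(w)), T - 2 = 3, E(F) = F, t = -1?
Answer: 12504/5 - 16672*I ≈ 2500.8 - 16672.0*I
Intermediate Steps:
T = 5 (T = 2 + 3 = 5)
k(w) = -w**(3/2) (k(w) = -w*sqrt(w) = -w**(3/2))
Z(c, s) = 6/5 - c (Z(c, s) = c/(-1) + 6/5 = c*(-1) + 6*(1/5) = -c + 6/5 = 6/5 - c)
Z(k(-4), -3)*2084 = (6/5 - (-1)*(-4)**(3/2))*2084 = (6/5 - (-1)*(-8*I))*2084 = (6/5 - 8*I)*2084 = 12504/5 - 16672*I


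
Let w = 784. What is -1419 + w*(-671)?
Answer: -527483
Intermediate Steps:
-1419 + w*(-671) = -1419 + 784*(-671) = -1419 - 526064 = -527483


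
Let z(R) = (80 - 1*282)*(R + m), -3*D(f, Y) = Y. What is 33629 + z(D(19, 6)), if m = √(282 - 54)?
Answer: 34033 - 404*√57 ≈ 30983.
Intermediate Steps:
D(f, Y) = -Y/3
m = 2*√57 (m = √228 = 2*√57 ≈ 15.100)
z(R) = -404*√57 - 202*R (z(R) = (80 - 1*282)*(R + 2*√57) = (80 - 282)*(R + 2*√57) = -202*(R + 2*√57) = -404*√57 - 202*R)
33629 + z(D(19, 6)) = 33629 + (-404*√57 - (-202)*6/3) = 33629 + (-404*√57 - 202*(-2)) = 33629 + (-404*√57 + 404) = 33629 + (404 - 404*√57) = 34033 - 404*√57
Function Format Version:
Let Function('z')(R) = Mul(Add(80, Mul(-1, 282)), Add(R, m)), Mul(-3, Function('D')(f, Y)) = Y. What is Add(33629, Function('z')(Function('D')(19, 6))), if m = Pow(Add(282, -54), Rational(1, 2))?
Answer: Add(34033, Mul(-404, Pow(57, Rational(1, 2)))) ≈ 30983.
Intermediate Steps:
Function('D')(f, Y) = Mul(Rational(-1, 3), Y)
m = Mul(2, Pow(57, Rational(1, 2))) (m = Pow(228, Rational(1, 2)) = Mul(2, Pow(57, Rational(1, 2))) ≈ 15.100)
Function('z')(R) = Add(Mul(-404, Pow(57, Rational(1, 2))), Mul(-202, R)) (Function('z')(R) = Mul(Add(80, Mul(-1, 282)), Add(R, Mul(2, Pow(57, Rational(1, 2))))) = Mul(Add(80, -282), Add(R, Mul(2, Pow(57, Rational(1, 2))))) = Mul(-202, Add(R, Mul(2, Pow(57, Rational(1, 2))))) = Add(Mul(-404, Pow(57, Rational(1, 2))), Mul(-202, R)))
Add(33629, Function('z')(Function('D')(19, 6))) = Add(33629, Add(Mul(-404, Pow(57, Rational(1, 2))), Mul(-202, Mul(Rational(-1, 3), 6)))) = Add(33629, Add(Mul(-404, Pow(57, Rational(1, 2))), Mul(-202, -2))) = Add(33629, Add(Mul(-404, Pow(57, Rational(1, 2))), 404)) = Add(33629, Add(404, Mul(-404, Pow(57, Rational(1, 2))))) = Add(34033, Mul(-404, Pow(57, Rational(1, 2))))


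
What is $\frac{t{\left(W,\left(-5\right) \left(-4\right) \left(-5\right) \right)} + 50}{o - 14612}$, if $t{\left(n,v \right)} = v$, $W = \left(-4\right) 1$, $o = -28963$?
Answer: $\frac{2}{1743} \approx 0.0011474$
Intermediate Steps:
$W = -4$
$\frac{t{\left(W,\left(-5\right) \left(-4\right) \left(-5\right) \right)} + 50}{o - 14612} = \frac{\left(-5\right) \left(-4\right) \left(-5\right) + 50}{-28963 - 14612} = \frac{20 \left(-5\right) + 50}{-43575} = \left(-100 + 50\right) \left(- \frac{1}{43575}\right) = \left(-50\right) \left(- \frac{1}{43575}\right) = \frac{2}{1743}$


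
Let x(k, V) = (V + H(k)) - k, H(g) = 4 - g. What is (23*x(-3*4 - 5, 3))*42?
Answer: 39606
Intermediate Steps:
x(k, V) = 4 + V - 2*k (x(k, V) = (V + (4 - k)) - k = (4 + V - k) - k = 4 + V - 2*k)
(23*x(-3*4 - 5, 3))*42 = (23*(4 + 3 - 2*(-3*4 - 5)))*42 = (23*(4 + 3 - 2*(-12 - 5)))*42 = (23*(4 + 3 - 2*(-17)))*42 = (23*(4 + 3 + 34))*42 = (23*41)*42 = 943*42 = 39606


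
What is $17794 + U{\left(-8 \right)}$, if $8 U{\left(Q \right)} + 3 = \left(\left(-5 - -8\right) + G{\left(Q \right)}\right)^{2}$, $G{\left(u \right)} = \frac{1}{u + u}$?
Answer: $\frac{36443553}{2048} \approx 17795.0$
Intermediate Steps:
$G{\left(u \right)} = \frac{1}{2 u}$
$U{\left(Q \right)} = - \frac{3}{8} + \frac{\left(3 + \frac{1}{2 Q}\right)^{2}}{8}$ ($U{\left(Q \right)} = - \frac{3}{8} + \frac{\left(\left(-5 - -8\right) + \frac{1}{2 Q}\right)^{2}}{8} = - \frac{3}{8} + \frac{\left(\left(-5 + 8\right) + \frac{1}{2 Q}\right)^{2}}{8} = - \frac{3}{8} + \frac{\left(3 + \frac{1}{2 Q}\right)^{2}}{8}$)
$17794 + U{\left(-8 \right)} = 17794 + \frac{1 + 12 \left(-8\right) + 24 \left(-8\right)^{2}}{32 \cdot 64} = 17794 + \frac{1}{32} \cdot \frac{1}{64} \left(1 - 96 + 24 \cdot 64\right) = 17794 + \frac{1}{32} \cdot \frac{1}{64} \left(1 - 96 + 1536\right) = 17794 + \frac{1}{32} \cdot \frac{1}{64} \cdot 1441 = 17794 + \frac{1441}{2048} = \frac{36443553}{2048}$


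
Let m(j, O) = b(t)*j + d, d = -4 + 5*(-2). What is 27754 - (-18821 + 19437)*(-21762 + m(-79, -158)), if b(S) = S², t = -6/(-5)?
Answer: 337796154/25 ≈ 1.3512e+7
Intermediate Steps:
t = 6/5 (t = -6*(-⅕) = 6/5 ≈ 1.2000)
d = -14 (d = -4 - 10 = -14)
m(j, O) = -14 + 36*j/25 (m(j, O) = (6/5)²*j - 14 = 36*j/25 - 14 = -14 + 36*j/25)
27754 - (-18821 + 19437)*(-21762 + m(-79, -158)) = 27754 - (-18821 + 19437)*(-21762 + (-14 + (36/25)*(-79))) = 27754 - 616*(-21762 + (-14 - 2844/25)) = 27754 - 616*(-21762 - 3194/25) = 27754 - 616*(-547244)/25 = 27754 - 1*(-337102304/25) = 27754 + 337102304/25 = 337796154/25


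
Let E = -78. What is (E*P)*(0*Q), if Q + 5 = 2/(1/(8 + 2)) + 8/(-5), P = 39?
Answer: 0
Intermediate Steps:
Q = 67/5 (Q = -5 + (2/(1/(8 + 2)) + 8/(-5)) = -5 + (2/(1/10) + 8*(-1/5)) = -5 + (2/(1/10) - 8/5) = -5 + (2*10 - 8/5) = -5 + (20 - 8/5) = -5 + 92/5 = 67/5 ≈ 13.400)
(E*P)*(0*Q) = (-78*39)*(0*(67/5)) = -3042*0 = 0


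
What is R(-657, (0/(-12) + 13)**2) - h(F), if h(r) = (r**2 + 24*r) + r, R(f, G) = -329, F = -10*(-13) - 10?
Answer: -17729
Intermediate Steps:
F = 120 (F = 130 - 10 = 120)
h(r) = r**2 + 25*r
R(-657, (0/(-12) + 13)**2) - h(F) = -329 - 120*(25 + 120) = -329 - 120*145 = -329 - 1*17400 = -329 - 17400 = -17729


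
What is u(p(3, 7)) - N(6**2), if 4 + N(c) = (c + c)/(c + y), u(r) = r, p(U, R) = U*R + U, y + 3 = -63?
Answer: 152/5 ≈ 30.400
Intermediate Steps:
y = -66 (y = -3 - 63 = -66)
p(U, R) = U + R*U (p(U, R) = R*U + U = U + R*U)
N(c) = -4 + 2*c/(-66 + c) (N(c) = -4 + (c + c)/(c - 66) = -4 + (2*c)/(-66 + c) = -4 + 2*c/(-66 + c))
u(p(3, 7)) - N(6**2) = 3*(1 + 7) - 2*(132 - 1*6**2)/(-66 + 6**2) = 3*8 - 2*(132 - 1*36)/(-66 + 36) = 24 - 2*(132 - 36)/(-30) = 24 - 2*(-1)*96/30 = 24 - 1*(-32/5) = 24 + 32/5 = 152/5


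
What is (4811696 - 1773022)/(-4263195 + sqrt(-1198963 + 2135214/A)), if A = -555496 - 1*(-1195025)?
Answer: -4142376361813892235/5811666325109046719 - 1519337*I*sqrt(490371314434436677)/5811666325109046719 ≈ -0.71277 - 0.00018307*I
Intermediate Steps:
A = 639529 (A = -555496 + 1195025 = 639529)
(4811696 - 1773022)/(-4263195 + sqrt(-1198963 + 2135214/A)) = (4811696 - 1773022)/(-4263195 + sqrt(-1198963 + 2135214/639529)) = 3038674/(-4263195 + sqrt(-1198963 + 2135214*(1/639529))) = 3038674/(-4263195 + sqrt(-1198963 + 2135214/639529)) = 3038674/(-4263195 + sqrt(-766769473213/639529)) = 3038674/(-4263195 + I*sqrt(490371314434436677)/639529)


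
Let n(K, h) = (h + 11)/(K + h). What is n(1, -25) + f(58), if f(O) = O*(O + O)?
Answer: 80743/12 ≈ 6728.6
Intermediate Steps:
n(K, h) = (11 + h)/(K + h)
f(O) = 2*O² (f(O) = O*(2*O) = 2*O²)
n(1, -25) + f(58) = (11 - 25)/(1 - 25) + 2*58² = -14/(-24) + 2*3364 = -1/24*(-14) + 6728 = 7/12 + 6728 = 80743/12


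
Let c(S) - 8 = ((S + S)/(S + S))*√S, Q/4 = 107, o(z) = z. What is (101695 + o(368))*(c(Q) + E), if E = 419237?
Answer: 42789402435 + 204126*√107 ≈ 4.2792e+10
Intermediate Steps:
Q = 428 (Q = 4*107 = 428)
c(S) = 8 + √S (c(S) = 8 + ((S + S)/(S + S))*√S = 8 + ((2*S)/((2*S)))*√S = 8 + ((2*S)*(1/(2*S)))*√S = 8 + 1*√S = 8 + √S)
(101695 + o(368))*(c(Q) + E) = (101695 + 368)*((8 + √428) + 419237) = 102063*((8 + 2*√107) + 419237) = 102063*(419245 + 2*√107) = 42789402435 + 204126*√107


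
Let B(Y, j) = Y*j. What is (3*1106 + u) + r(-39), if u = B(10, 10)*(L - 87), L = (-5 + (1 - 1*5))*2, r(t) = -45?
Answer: -7227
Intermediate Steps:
L = -18 (L = (-5 + (1 - 5))*2 = (-5 - 4)*2 = -9*2 = -18)
u = -10500 (u = (10*10)*(-18 - 87) = 100*(-105) = -10500)
(3*1106 + u) + r(-39) = (3*1106 - 10500) - 45 = (3318 - 10500) - 45 = -7182 - 45 = -7227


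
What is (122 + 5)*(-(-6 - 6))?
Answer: 1524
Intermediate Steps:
(122 + 5)*(-(-6 - 6)) = 127*(-1*(-12)) = 127*12 = 1524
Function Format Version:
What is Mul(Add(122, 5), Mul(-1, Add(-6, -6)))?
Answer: 1524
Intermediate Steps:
Mul(Add(122, 5), Mul(-1, Add(-6, -6))) = Mul(127, Mul(-1, -12)) = Mul(127, 12) = 1524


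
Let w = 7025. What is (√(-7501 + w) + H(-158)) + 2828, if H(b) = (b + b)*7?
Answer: 616 + 2*I*√119 ≈ 616.0 + 21.817*I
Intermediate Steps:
H(b) = 14*b (H(b) = (2*b)*7 = 14*b)
(√(-7501 + w) + H(-158)) + 2828 = (√(-7501 + 7025) + 14*(-158)) + 2828 = (√(-476) - 2212) + 2828 = (2*I*√119 - 2212) + 2828 = (-2212 + 2*I*√119) + 2828 = 616 + 2*I*√119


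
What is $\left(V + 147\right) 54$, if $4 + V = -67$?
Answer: $4104$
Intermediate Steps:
$V = -71$ ($V = -4 - 67 = -71$)
$\left(V + 147\right) 54 = \left(-71 + 147\right) 54 = 76 \cdot 54 = 4104$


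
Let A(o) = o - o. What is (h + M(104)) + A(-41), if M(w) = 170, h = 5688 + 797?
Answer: 6655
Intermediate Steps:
A(o) = 0
h = 6485
(h + M(104)) + A(-41) = (6485 + 170) + 0 = 6655 + 0 = 6655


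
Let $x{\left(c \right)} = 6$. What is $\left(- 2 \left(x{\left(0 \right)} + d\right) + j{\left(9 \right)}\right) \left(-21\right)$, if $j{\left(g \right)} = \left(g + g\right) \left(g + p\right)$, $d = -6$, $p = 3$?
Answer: $-4536$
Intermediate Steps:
$j{\left(g \right)} = 2 g \left(3 + g\right)$ ($j{\left(g \right)} = \left(g + g\right) \left(g + 3\right) = 2 g \left(3 + g\right)$)
$\left(- 2 \left(x{\left(0 \right)} + d\right) + j{\left(9 \right)}\right) \left(-21\right) = \left(- 2 \left(6 - 6\right) + 2 \cdot 9 \left(3 + 9\right)\right) \left(-21\right) = \left(\left(-2\right) 0 + 2 \cdot 9 \cdot 12\right) \left(-21\right) = \left(0 + 216\right) \left(-21\right) = 216 \left(-21\right) = -4536$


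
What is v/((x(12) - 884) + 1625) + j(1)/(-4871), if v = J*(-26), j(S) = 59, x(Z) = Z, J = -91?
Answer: 11480359/3667863 ≈ 3.1300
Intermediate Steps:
v = 2366 (v = -91*(-26) = 2366)
v/((x(12) - 884) + 1625) + j(1)/(-4871) = 2366/((12 - 884) + 1625) + 59/(-4871) = 2366/(-872 + 1625) + 59*(-1/4871) = 2366/753 - 59/4871 = 11480359/3667863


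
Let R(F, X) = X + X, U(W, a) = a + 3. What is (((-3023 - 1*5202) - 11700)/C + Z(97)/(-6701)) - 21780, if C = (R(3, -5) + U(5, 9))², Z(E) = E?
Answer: -717308933/26804 ≈ -26761.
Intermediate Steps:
U(W, a) = 3 + a
R(F, X) = 2*X
C = 4 (C = (2*(-5) + (3 + 9))² = (-10 + 12)² = 2² = 4)
(((-3023 - 1*5202) - 11700)/C + Z(97)/(-6701)) - 21780 = (((-3023 - 1*5202) - 11700)/4 + 97/(-6701)) - 21780 = (((-3023 - 5202) - 11700)*(¼) + 97*(-1/6701)) - 21780 = ((-8225 - 11700)*(¼) - 97/6701) - 21780 = (-19925*¼ - 97/6701) - 21780 = (-19925/4 - 97/6701) - 21780 = -133517813/26804 - 21780 = -717308933/26804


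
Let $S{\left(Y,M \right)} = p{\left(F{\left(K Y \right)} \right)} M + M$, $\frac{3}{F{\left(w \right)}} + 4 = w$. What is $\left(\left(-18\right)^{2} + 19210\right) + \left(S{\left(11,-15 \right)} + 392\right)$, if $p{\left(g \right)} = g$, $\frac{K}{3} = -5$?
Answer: $\frac{3365004}{169} \approx 19911.0$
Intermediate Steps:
$K = -15$ ($K = 3 \left(-5\right) = -15$)
$F{\left(w \right)} = \frac{3}{-4 + w}$
$S{\left(Y,M \right)} = M + \frac{3 M}{-4 - 15 Y}$ ($S{\left(Y,M \right)} = \frac{3}{-4 - 15 Y} M + M = \frac{3 M}{-4 - 15 Y} + M = M + \frac{3 M}{-4 - 15 Y}$)
$\left(\left(-18\right)^{2} + 19210\right) + \left(S{\left(11,-15 \right)} + 392\right) = \left(\left(-18\right)^{2} + 19210\right) + \left(- \frac{15 \left(1 + 15 \cdot 11\right)}{4 + 15 \cdot 11} + 392\right) = \left(324 + 19210\right) + \left(- \frac{15 \left(1 + 165\right)}{4 + 165} + 392\right) = 19534 + \left(\left(-15\right) \frac{1}{169} \cdot 166 + 392\right) = 19534 + \left(- \frac{2490}{169} + 392\right) = 19534 + \frac{63758}{169} = \frac{3365004}{169}$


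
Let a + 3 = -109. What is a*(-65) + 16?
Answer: 7296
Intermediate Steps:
a = -112 (a = -3 - 109 = -112)
a*(-65) + 16 = -112*(-65) + 16 = 7280 + 16 = 7296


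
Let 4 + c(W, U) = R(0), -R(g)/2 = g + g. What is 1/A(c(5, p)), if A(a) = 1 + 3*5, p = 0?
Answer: 1/16 ≈ 0.062500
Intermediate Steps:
R(g) = -4*g (R(g) = -2*(g + g) = -4*g)
c(W, U) = -4 (c(W, U) = -4 - 4*0 = -4 + 0 = -4)
A(a) = 16 (A(a) = 1 + 15 = 16)
1/A(c(5, p)) = 1/16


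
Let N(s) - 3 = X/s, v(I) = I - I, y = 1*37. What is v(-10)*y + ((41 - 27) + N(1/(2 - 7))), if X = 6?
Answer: -13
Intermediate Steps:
y = 37
v(I) = 0
N(s) = 3 + 6/s
v(-10)*y + ((41 - 27) + N(1/(2 - 7))) = 0*37 + ((41 - 27) + (3 + 6/(1/(2 - 7)))) = 0 + (14 + (3 + 6/(1/(-5)))) = 0 + (14 + (3 + 6/(-⅕))) = 0 + (14 + (3 + 6*(-5))) = 0 + (14 + (3 - 30)) = 0 + (14 - 27) = 0 - 13 = -13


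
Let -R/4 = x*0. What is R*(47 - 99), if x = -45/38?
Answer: 0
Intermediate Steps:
x = -45/38 (x = -45*1/38 = -45/38 ≈ -1.1842)
R = 0 (R = -(-90)*0/19 = -4*0 = 0)
R*(47 - 99) = 0*(47 - 99) = 0*(-52) = 0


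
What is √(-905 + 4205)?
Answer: 10*√33 ≈ 57.446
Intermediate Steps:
√(-905 + 4205) = √3300 = 10*√33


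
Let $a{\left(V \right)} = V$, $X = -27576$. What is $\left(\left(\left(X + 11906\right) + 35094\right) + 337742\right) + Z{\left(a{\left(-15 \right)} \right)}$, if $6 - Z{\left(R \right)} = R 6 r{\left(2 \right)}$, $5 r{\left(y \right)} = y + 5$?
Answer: $357298$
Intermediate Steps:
$r{\left(y \right)} = 1 + \frac{y}{5}$ ($r{\left(y \right)} = \frac{y + 5}{5} = \frac{5 + y}{5} = 1 + \frac{y}{5}$)
$Z{\left(R \right)} = 6 - \frac{42 R}{5}$ ($Z{\left(R \right)} = 6 - R 6 \left(1 + \frac{1}{5} \cdot 2\right) = 6 - 6 R \left(1 + \frac{2}{5}\right) = 6 - 6 R \frac{7}{5} = 6 - \frac{42 R}{5}$)
$\left(\left(\left(X + 11906\right) + 35094\right) + 337742\right) + Z{\left(a{\left(-15 \right)} \right)} = \left(\left(\left(-27576 + 11906\right) + 35094\right) + 337742\right) + \left(6 - -126\right) = \left(\left(-15670 + 35094\right) + 337742\right) + \left(6 + 126\right) = \left(19424 + 337742\right) + 132 = 357166 + 132 = 357298$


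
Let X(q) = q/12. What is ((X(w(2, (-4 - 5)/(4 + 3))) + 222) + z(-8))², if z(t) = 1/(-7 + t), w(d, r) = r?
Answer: 8680089889/176400 ≈ 49207.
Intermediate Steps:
X(q) = q/12 (X(q) = q*(1/12) = q/12)
((X(w(2, (-4 - 5)/(4 + 3))) + 222) + z(-8))² = ((((-4 - 5)/(4 + 3))/12 + 222) + 1/(-7 - 8))² = (((-9/7)/12 + 222) + 1/(-15))² = (((-9*⅐)/12 + 222) - 1/15)² = (((1/12)*(-9/7) + 222) - 1/15)² = ((-3/28 + 222) - 1/15)² = (6213/28 - 1/15)² = (93167/420)² = 8680089889/176400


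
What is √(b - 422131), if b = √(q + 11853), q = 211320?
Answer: √(-422131 + 3*√24797) ≈ 649.35*I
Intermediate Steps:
b = 3*√24797 (b = √(211320 + 11853) = √223173 = 3*√24797 ≈ 472.41)
√(b - 422131) = √(3*√24797 - 422131) = √(-422131 + 3*√24797)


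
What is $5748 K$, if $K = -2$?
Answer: $-11496$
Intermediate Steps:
$5748 K = 5748 \left(-2\right) = -11496$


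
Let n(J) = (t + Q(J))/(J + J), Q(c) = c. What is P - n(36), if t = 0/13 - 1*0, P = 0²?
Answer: -½ ≈ -0.50000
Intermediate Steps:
P = 0
t = 0 (t = 0*(1/13) + 0 = 0 + 0 = 0)
n(J) = ½ (n(J) = (0 + J)/(J + J) = J/((2*J)) = J*(1/(2*J)) = ½)
P - n(36) = 0 - 1*½ = 0 - ½ = -½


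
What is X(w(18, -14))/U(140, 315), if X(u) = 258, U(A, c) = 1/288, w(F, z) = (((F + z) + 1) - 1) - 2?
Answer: 74304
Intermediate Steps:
w(F, z) = -2 + F + z (w(F, z) = ((1 + F + z) - 1) - 2 = (F + z) - 2 = -2 + F + z)
U(A, c) = 1/288
X(w(18, -14))/U(140, 315) = 258/(1/288) = 258*288 = 74304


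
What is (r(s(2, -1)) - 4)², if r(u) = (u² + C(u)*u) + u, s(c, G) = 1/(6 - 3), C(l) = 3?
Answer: 529/81 ≈ 6.5309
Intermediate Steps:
s(c, G) = ⅓ (s(c, G) = 1/3 = ⅓)
r(u) = u² + 4*u (r(u) = (u² + 3*u) + u = u² + 4*u)
(r(s(2, -1)) - 4)² = ((4 + ⅓)/3 - 4)² = ((⅓)*(13/3) - 4)² = (13/9 - 4)² = (-23/9)² = 529/81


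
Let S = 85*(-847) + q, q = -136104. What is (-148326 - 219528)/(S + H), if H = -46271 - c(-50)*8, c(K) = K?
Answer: 183927/126985 ≈ 1.4484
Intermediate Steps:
H = -45871 (H = -46271 - (-50)*8 = -46271 - 1*(-400) = -46271 + 400 = -45871)
S = -208099 (S = 85*(-847) - 136104 = -71995 - 136104 = -208099)
(-148326 - 219528)/(S + H) = (-148326 - 219528)/(-208099 - 45871) = -367854/(-253970) = -367854*(-1/253970) = 183927/126985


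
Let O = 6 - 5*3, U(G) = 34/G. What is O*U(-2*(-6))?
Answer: -51/2 ≈ -25.500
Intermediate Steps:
O = -9 (O = 6 - 15 = -9)
O*U(-2*(-6)) = -306/((-2*(-6))) = -306/12 = -9*17/6 = -51/2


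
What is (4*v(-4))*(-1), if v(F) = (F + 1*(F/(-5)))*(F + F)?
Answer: -512/5 ≈ -102.40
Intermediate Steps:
v(F) = 8*F²/5 (v(F) = (F + 1*(F*(-⅕)))*(2*F) = (F + 1*(-F/5))*(2*F) = (F - F/5)*(2*F) = (4*F/5)*(2*F) = 8*F²/5)
(4*v(-4))*(-1) = (4*((8/5)*(-4)²))*(-1) = (4*((8/5)*16))*(-1) = (4*(128/5))*(-1) = (512/5)*(-1) = -512/5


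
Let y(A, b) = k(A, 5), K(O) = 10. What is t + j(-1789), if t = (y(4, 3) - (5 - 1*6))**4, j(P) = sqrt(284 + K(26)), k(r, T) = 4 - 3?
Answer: 16 + 7*sqrt(6) ≈ 33.146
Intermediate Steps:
k(r, T) = 1
y(A, b) = 1
j(P) = 7*sqrt(6) (j(P) = sqrt(284 + 10) = sqrt(294) = 7*sqrt(6))
t = 16 (t = (1 - (5 - 1*6))**4 = (1 - (5 - 6))**4 = (1 - 1*(-1))**4 = (1 + 1)**4 = 2**4 = 16)
t + j(-1789) = 16 + 7*sqrt(6)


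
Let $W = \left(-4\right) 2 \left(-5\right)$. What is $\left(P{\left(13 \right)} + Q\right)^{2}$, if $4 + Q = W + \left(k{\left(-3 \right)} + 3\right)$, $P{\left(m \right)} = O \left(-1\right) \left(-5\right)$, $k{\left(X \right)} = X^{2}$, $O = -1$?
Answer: $1849$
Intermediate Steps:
$P{\left(m \right)} = -5$ ($P{\left(m \right)} = \left(-1\right) \left(-1\right) \left(-5\right) = 1 \left(-5\right) = -5$)
$W = 40$ ($W = \left(-8\right) \left(-5\right) = 40$)
$Q = 48$ ($Q = -4 + \left(40 + \left(\left(-3\right)^{2} + 3\right)\right) = -4 + \left(40 + \left(9 + 3\right)\right) = -4 + \left(40 + 12\right) = -4 + 52 = 48$)
$\left(P{\left(13 \right)} + Q\right)^{2} = \left(-5 + 48\right)^{2} = 43^{2} = 1849$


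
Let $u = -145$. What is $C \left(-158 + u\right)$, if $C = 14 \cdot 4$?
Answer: $-16968$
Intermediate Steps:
$C = 56$
$C \left(-158 + u\right) = 56 \left(-158 - 145\right) = 56 \left(-303\right) = -16968$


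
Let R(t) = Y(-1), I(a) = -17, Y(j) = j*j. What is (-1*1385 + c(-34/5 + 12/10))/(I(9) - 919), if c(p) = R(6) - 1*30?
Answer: 707/468 ≈ 1.5107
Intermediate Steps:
Y(j) = j**2
R(t) = 1 (R(t) = (-1)**2 = 1)
c(p) = -29 (c(p) = 1 - 1*30 = 1 - 30 = -29)
(-1*1385 + c(-34/5 + 12/10))/(I(9) - 919) = (-1*1385 - 29)/(-17 - 919) = (-1385 - 29)/(-936) = -1414*(-1/936) = 707/468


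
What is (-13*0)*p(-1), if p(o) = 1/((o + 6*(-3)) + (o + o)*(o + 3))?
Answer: 0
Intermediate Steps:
p(o) = 1/(-18 + o + 2*o*(3 + o)) (p(o) = 1/((o - 18) + (2*o)*(3 + o)) = 1/((-18 + o) + 2*o*(3 + o)) = 1/(-18 + o + 2*o*(3 + o)))
(-13*0)*p(-1) = (-13*0)/(-18 + 2*(-1)² + 7*(-1)) = 0/(-18 + 2*1 - 7) = 0/(-18 + 2 - 7) = 0/(-23) = 0*(-1/23) = 0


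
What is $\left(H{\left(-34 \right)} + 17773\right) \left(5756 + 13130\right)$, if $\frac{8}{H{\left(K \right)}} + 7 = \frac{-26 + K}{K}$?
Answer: $\frac{29871249646}{89} \approx 3.3563 \cdot 10^{8}$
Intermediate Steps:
$H{\left(K \right)} = \frac{8}{-7 + \frac{-26 + K}{K}}$
$\left(H{\left(-34 \right)} + 17773\right) \left(5756 + 13130\right) = \left(\left(-4\right) \left(-34\right) \frac{1}{13 + 3 \left(-34\right)} + 17773\right) \left(5756 + 13130\right) = \left(\left(-4\right) \left(-34\right) \frac{1}{13 - 102} + 17773\right) 18886 = \left(\left(-4\right) \left(-34\right) \frac{1}{-89} + 17773\right) 18886 = \left(\left(-4\right) \left(-34\right) \left(- \frac{1}{89}\right) + 17773\right) 18886 = \left(- \frac{136}{89} + 17773\right) 18886 = \frac{1581661}{89} \cdot 18886 = \frac{29871249646}{89}$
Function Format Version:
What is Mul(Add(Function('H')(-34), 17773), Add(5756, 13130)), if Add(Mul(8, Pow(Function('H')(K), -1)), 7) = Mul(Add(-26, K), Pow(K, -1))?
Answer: Rational(29871249646, 89) ≈ 3.3563e+8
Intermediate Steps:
Function('H')(K) = Mul(8, Pow(Add(-7, Mul(Pow(K, -1), Add(-26, K))), -1)) (Function('H')(K) = Mul(8, Pow(Add(-7, Mul(Add(-26, K), Pow(K, -1))), -1)) = Mul(8, Pow(Add(-7, Mul(Pow(K, -1), Add(-26, K))), -1)))
Mul(Add(Function('H')(-34), 17773), Add(5756, 13130)) = Mul(Add(Mul(-4, -34, Pow(Add(13, Mul(3, -34)), -1)), 17773), Add(5756, 13130)) = Mul(Add(Mul(-4, -34, Pow(Add(13, -102), -1)), 17773), 18886) = Mul(Add(Mul(-4, -34, Pow(-89, -1)), 17773), 18886) = Mul(Add(Mul(-4, -34, Rational(-1, 89)), 17773), 18886) = Mul(Add(Rational(-136, 89), 17773), 18886) = Mul(Rational(1581661, 89), 18886) = Rational(29871249646, 89)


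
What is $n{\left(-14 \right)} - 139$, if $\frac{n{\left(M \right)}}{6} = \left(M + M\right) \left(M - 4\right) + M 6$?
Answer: $2381$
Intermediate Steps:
$n{\left(M \right)} = 36 M + 12 M \left(-4 + M\right)$ ($n{\left(M \right)} = 6 \left(\left(M + M\right) \left(M - 4\right) + M 6\right) = 6 \left(2 M \left(-4 + M\right) + 6 M\right) = 6 \left(6 M + 2 M \left(-4 + M\right)\right) = 36 M + 12 M \left(-4 + M\right)$)
$n{\left(-14 \right)} - 139 = 12 \left(-14\right) \left(-1 - 14\right) - 139 = 12 \left(-14\right) \left(-15\right) - 139 = 2520 - 139 = 2381$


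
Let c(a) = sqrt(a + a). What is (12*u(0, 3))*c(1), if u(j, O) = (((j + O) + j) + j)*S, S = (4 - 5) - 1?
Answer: -72*sqrt(2) ≈ -101.82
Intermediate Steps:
c(a) = sqrt(2)*sqrt(a) (c(a) = sqrt(2*a) = sqrt(2)*sqrt(a))
S = -2 (S = -1 - 1 = -2)
u(j, O) = -6*j - 2*O (u(j, O) = (((j + O) + j) + j)*(-2) = (((O + j) + j) + j)*(-2) = ((O + 2*j) + j)*(-2) = (O + 3*j)*(-2) = -6*j - 2*O)
(12*u(0, 3))*c(1) = (12*(-6*0 - 2*3))*(sqrt(2)*sqrt(1)) = (12*(0 - 6))*(sqrt(2)*1) = (12*(-6))*sqrt(2) = -72*sqrt(2)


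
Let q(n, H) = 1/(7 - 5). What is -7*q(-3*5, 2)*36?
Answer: -126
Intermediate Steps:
q(n, H) = ½ (q(n, H) = 1/2 = ½)
-7*q(-3*5, 2)*36 = -7*½*36 = -7/2*36 = -126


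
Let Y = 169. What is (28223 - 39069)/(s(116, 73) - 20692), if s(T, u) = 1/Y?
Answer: 1832974/3496947 ≈ 0.52416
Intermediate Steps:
s(T, u) = 1/169
(28223 - 39069)/(s(116, 73) - 20692) = (28223 - 39069)/(1/169 - 20692) = -10846/(-3496947/169) = -10846*(-169/3496947) = 1832974/3496947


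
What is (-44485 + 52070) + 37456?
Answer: 45041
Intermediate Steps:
(-44485 + 52070) + 37456 = 7585 + 37456 = 45041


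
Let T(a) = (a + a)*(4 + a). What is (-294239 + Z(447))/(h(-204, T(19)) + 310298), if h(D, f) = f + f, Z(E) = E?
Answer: -146896/156023 ≈ -0.94150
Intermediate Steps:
T(a) = 2*a*(4 + a) (T(a) = (2*a)*(4 + a) = 2*a*(4 + a))
h(D, f) = 2*f
(-294239 + Z(447))/(h(-204, T(19)) + 310298) = (-294239 + 447)/(2*(2*19*(4 + 19)) + 310298) = -293792/(2*(2*19*23) + 310298) = -293792/(2*874 + 310298) = -293792/(1748 + 310298) = -293792/312046 = -293792*1/312046 = -146896/156023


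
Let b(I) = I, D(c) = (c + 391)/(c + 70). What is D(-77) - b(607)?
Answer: -4563/7 ≈ -651.86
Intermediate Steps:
D(c) = (391 + c)/(70 + c)
D(-77) - b(607) = (391 - 77)/(70 - 77) - 1*607 = 314/(-7) - 607 = -⅐*314 - 607 = -314/7 - 607 = -4563/7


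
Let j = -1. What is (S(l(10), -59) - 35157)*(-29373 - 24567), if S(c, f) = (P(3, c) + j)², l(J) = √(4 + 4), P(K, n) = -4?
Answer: 1895020080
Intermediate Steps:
l(J) = 2*√2 (l(J) = √8 = 2*√2)
S(c, f) = 25 (S(c, f) = (-4 - 1)² = (-5)² = 25)
(S(l(10), -59) - 35157)*(-29373 - 24567) = (25 - 35157)*(-29373 - 24567) = -35132*(-53940) = 1895020080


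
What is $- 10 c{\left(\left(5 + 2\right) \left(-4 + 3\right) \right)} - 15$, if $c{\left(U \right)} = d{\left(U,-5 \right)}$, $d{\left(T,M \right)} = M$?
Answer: $35$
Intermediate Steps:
$c{\left(U \right)} = -5$
$- 10 c{\left(\left(5 + 2\right) \left(-4 + 3\right) \right)} - 15 = \left(-10\right) \left(-5\right) - 15 = 50 - 15 = 35$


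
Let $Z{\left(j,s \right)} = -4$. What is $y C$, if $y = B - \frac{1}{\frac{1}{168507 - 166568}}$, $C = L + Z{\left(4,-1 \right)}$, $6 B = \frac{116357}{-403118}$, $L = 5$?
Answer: $- \frac{4689991169}{2418708} \approx -1939.0$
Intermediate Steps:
$B = - \frac{116357}{2418708}$ ($B = \frac{116357 \frac{1}{-403118}}{6} = \frac{116357 \left(- \frac{1}{403118}\right)}{6} = \frac{1}{6} \left(- \frac{116357}{403118}\right) = - \frac{116357}{2418708} \approx -0.048107$)
$C = 1$ ($C = 5 - 4 = 1$)
$y = - \frac{4689991169}{2418708}$ ($y = - \frac{116357}{2418708} - \frac{1}{\frac{1}{168507 - 166568}} = - \frac{116357}{2418708} - \frac{1}{\frac{1}{1939}} = - \frac{116357}{2418708} - 1939 = - \frac{4689991169}{2418708} \approx -1939.0$)
$y C = \left(- \frac{4689991169}{2418708}\right) 1 = - \frac{4689991169}{2418708}$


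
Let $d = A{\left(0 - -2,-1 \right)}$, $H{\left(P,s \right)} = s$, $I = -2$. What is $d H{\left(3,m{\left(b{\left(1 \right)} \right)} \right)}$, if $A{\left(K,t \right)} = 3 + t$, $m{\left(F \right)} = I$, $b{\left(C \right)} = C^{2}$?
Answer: $-4$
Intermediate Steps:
$m{\left(F \right)} = -2$
$d = 2$ ($d = 3 - 1 = 2$)
$d H{\left(3,m{\left(b{\left(1 \right)} \right)} \right)} = 2 \left(-2\right) = -4$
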